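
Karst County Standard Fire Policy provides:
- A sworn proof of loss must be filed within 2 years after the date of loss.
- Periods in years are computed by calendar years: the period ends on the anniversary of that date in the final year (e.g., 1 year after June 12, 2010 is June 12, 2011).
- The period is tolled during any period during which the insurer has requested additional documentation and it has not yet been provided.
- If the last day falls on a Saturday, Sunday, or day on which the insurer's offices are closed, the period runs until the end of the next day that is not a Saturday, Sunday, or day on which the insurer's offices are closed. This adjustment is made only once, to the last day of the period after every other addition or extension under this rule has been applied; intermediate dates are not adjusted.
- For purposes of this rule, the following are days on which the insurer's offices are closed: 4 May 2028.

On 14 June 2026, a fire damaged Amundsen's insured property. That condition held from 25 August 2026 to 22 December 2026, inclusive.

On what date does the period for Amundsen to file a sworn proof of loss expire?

2 years after 14 June 2026 is June 14, 2028.
From August 25, 2026 through December 22, 2026 inclusive is 120 days; tolling adds 120 days: June 14, 2028 + 120 days = October 12, 2028.
October 12, 2028 is a Thursday and not a day on which the insurer's offices are closed, so no extension applies.

October 12, 2028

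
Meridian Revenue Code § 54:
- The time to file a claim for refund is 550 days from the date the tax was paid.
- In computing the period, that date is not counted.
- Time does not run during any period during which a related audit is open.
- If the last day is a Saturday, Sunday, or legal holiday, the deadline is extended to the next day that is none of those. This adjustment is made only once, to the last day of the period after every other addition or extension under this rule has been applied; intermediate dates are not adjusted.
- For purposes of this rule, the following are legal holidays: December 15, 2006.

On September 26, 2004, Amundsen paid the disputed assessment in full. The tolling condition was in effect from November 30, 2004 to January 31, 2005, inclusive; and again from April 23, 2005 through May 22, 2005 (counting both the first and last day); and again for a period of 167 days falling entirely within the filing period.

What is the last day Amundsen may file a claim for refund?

550 days after September 26, 2004 is March 30, 2006.
From November 30, 2004 through January 31, 2005 inclusive is 63 days; tolling adds 63 days: March 30, 2006 + 63 days = June 1, 2006.
From April 23, 2005 through May 22, 2005 inclusive is 30 days; tolling adds 30 days: June 1, 2006 + 30 days = July 1, 2006.
Tolling adds 167 days: July 1, 2006 + 167 days = December 15, 2006.
December 15, 2006 is a listed holiday; December 16, 2006 is Saturday; December 17, 2006 is Sunday. The next qualifying day is December 18, 2006.

December 18, 2006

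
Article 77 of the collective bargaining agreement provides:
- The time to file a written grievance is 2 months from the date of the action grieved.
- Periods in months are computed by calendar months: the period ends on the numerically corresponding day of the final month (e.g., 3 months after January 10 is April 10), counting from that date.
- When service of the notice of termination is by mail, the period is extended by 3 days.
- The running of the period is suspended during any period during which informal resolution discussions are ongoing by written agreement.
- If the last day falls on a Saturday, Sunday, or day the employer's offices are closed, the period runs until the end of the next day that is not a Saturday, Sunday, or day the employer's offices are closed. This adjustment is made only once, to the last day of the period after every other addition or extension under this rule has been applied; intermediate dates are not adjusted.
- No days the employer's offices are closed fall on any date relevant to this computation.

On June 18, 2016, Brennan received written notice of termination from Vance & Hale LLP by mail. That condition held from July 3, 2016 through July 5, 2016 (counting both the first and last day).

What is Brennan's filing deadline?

2 months after June 18, 2016 is August 18, 2016.
Service was by mail, adding 3 days: August 18, 2016 + 3 days = August 21, 2016.
From July 3, 2016 through July 5, 2016 inclusive is 3 days; tolling adds 3 days: August 21, 2016 + 3 days = August 24, 2016.
August 24, 2016 is a Wednesday and not a day the employer's offices are closed, so no extension applies.

August 24, 2016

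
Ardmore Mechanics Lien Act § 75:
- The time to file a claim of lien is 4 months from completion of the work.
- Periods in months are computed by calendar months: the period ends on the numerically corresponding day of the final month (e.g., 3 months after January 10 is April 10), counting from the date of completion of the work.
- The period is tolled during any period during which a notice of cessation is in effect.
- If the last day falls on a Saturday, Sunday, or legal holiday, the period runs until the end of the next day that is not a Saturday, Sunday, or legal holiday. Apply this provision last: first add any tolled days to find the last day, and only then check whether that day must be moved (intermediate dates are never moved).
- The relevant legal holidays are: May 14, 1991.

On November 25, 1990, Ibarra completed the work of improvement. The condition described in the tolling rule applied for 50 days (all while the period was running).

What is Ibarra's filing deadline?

4 months after November 25, 1990 is March 25, 1991.
Tolling adds 50 days: March 25, 1991 + 50 days = May 14, 1991.
May 14, 1991 is a listed holiday. The next qualifying day is May 15, 1991.

May 15, 1991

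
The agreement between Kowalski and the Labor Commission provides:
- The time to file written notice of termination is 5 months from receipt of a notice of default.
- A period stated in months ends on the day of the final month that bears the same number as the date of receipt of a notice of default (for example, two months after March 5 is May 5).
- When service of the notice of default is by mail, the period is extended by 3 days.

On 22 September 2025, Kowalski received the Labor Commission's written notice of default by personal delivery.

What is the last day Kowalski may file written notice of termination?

February 22, 2026

5 months after 22 September 2025 is February 22, 2026.
Service was not by mail, so no mail extension applies.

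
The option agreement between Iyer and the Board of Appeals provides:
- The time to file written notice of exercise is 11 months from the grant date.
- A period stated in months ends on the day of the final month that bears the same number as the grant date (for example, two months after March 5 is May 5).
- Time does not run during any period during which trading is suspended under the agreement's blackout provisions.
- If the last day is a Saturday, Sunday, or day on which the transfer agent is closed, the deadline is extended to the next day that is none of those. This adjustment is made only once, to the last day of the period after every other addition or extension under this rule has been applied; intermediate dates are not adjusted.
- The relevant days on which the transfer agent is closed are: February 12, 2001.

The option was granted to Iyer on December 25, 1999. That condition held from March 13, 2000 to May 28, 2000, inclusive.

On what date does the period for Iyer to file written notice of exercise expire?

11 months after December 25, 1999 is November 25, 2000.
From March 13, 2000 through May 28, 2000 inclusive is 77 days; tolling adds 77 days: November 25, 2000 + 77 days = February 10, 2001.
February 10, 2001 is Saturday; February 11, 2001 is Sunday; February 12, 2001 is a listed holiday. The next qualifying day is February 13, 2001.

February 13, 2001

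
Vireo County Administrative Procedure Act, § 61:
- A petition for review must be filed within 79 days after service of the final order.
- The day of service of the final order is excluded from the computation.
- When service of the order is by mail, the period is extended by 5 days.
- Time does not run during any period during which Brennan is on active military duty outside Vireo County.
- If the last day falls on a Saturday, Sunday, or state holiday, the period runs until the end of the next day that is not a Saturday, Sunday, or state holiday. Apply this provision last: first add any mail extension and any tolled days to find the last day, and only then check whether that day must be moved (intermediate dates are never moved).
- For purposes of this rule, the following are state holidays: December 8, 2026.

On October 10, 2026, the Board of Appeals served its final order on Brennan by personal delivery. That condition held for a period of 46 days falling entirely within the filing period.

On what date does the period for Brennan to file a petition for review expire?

February 12, 2027

79 days after October 10, 2026 is December 28, 2026.
Service was not by mail, so no mail extension applies.
Tolling adds 46 days: December 28, 2026 + 46 days = February 12, 2027.
February 12, 2027 is a Friday and not a state holiday, so no extension applies.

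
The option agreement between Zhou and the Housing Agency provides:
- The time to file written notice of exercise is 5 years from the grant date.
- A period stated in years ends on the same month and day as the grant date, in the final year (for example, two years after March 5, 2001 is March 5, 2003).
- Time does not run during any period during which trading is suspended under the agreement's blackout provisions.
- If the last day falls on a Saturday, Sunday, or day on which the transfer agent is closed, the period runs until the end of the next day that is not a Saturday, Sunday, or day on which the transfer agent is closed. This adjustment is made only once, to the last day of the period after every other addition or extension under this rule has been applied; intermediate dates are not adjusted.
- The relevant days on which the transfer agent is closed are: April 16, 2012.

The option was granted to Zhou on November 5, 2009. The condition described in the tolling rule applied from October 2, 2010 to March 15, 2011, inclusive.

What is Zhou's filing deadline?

April 20, 2015

5 years after November 5, 2009 is November 5, 2014.
From October 2, 2010 through March 15, 2011 inclusive is 165 days; tolling adds 165 days: November 5, 2014 + 165 days = April 19, 2015.
April 19, 2015 is Sunday. The next qualifying day is April 20, 2015.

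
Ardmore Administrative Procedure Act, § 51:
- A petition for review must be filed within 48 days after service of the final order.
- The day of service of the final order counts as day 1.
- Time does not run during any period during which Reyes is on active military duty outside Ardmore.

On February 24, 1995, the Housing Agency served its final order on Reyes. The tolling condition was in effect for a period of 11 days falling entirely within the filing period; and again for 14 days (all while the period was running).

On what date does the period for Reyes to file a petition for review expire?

May 7, 1995

Counting February 24, 1995 as day 1, day 48 is April 12, 1995.
Tolling adds 11 days: April 12, 1995 + 11 days = April 23, 1995.
Tolling adds 14 days: April 23, 1995 + 14 days = May 7, 1995.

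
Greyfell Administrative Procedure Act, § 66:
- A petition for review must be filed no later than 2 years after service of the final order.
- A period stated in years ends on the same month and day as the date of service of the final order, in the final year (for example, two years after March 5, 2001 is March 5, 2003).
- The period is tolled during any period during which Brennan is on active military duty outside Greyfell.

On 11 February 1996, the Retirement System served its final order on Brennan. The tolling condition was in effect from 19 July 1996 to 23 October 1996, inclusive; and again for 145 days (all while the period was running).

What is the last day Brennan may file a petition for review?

2 years after 11 February 1996 is February 11, 1998.
From July 19, 1996 through October 23, 1996 inclusive is 97 days; tolling adds 97 days: February 11, 1998 + 97 days = May 19, 1998.
Tolling adds 145 days: May 19, 1998 + 145 days = October 11, 1998.

October 11, 1998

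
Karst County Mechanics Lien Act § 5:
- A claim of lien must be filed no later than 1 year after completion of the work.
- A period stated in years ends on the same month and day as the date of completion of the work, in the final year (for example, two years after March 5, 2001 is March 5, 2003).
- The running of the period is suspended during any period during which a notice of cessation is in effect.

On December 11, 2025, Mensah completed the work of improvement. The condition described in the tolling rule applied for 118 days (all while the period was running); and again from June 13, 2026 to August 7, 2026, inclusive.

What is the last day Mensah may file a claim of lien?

June 3, 2027

1 year after December 11, 2025 is December 11, 2026.
Tolling adds 118 days: December 11, 2026 + 118 days = April 8, 2027.
From June 13, 2026 through August 7, 2026 inclusive is 56 days; tolling adds 56 days: April 8, 2027 + 56 days = June 3, 2027.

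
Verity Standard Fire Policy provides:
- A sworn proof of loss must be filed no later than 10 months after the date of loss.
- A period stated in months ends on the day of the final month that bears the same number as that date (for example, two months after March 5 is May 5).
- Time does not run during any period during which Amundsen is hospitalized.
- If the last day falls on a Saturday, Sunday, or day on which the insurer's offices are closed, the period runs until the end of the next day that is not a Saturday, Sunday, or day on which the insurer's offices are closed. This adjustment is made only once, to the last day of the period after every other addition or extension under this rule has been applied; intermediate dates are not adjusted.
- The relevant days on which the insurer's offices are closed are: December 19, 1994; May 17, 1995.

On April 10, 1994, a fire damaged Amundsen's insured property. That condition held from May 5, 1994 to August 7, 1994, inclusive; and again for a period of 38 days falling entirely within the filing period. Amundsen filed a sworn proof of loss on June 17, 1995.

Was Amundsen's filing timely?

10 months after April 10, 1994 is February 10, 1995.
From May 5, 1994 through August 7, 1994 inclusive is 95 days; tolling adds 95 days: February 10, 1995 + 95 days = May 16, 1995.
Tolling adds 38 days: May 16, 1995 + 38 days = June 23, 1995.
June 23, 1995 is a Friday and not a day on which the insurer's offices are closed, so no extension applies.
The deadline is June 23, 1995; the filing on June 17, 1995 is on or before that date.

Yes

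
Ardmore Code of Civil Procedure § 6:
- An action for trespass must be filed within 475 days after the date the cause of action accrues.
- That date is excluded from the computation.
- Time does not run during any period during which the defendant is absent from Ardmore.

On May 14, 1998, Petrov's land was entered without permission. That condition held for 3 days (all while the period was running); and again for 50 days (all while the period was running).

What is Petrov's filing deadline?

475 days after May 14, 1998 is September 1, 1999.
Tolling adds 3 days: September 1, 1999 + 3 days = September 4, 1999.
Tolling adds 50 days: September 4, 1999 + 50 days = October 24, 1999.

October 24, 1999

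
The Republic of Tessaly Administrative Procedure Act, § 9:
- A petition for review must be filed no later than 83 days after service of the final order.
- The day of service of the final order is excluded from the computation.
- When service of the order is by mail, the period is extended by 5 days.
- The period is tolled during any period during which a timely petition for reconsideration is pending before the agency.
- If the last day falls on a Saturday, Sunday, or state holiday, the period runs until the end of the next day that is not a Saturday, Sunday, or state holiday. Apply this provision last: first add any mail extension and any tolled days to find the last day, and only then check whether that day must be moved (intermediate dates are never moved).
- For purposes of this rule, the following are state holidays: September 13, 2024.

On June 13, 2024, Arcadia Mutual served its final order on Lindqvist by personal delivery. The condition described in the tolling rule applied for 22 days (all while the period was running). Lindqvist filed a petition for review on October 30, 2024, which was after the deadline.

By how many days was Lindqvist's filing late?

83 days after June 13, 2024 is September 4, 2024.
Service was not by mail, so no mail extension applies.
Tolling adds 22 days: September 4, 2024 + 22 days = September 26, 2024.
September 26, 2024 is a Thursday and not a state holiday, so no extension applies.
The deadline is September 26, 2024; from September 26, 2024 to October 30, 2024 is 34 days.

34 days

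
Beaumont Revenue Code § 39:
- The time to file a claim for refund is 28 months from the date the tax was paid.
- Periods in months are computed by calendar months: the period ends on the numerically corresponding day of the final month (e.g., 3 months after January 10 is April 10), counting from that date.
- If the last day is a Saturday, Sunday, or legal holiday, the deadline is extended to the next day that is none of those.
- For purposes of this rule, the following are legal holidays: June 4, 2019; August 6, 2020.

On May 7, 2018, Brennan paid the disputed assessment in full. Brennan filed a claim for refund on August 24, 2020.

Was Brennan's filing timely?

28 months after May 7, 2018 is September 7, 2020.
September 7, 2020 is a Monday and not a legal holiday, so no extension applies.
The deadline is September 7, 2020; the filing on August 24, 2020 is on or before that date.

Yes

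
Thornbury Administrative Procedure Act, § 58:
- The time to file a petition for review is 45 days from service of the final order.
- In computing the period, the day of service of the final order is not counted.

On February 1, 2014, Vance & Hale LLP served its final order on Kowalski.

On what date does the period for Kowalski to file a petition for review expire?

March 18, 2014

45 days after February 1, 2014 is March 18, 2014.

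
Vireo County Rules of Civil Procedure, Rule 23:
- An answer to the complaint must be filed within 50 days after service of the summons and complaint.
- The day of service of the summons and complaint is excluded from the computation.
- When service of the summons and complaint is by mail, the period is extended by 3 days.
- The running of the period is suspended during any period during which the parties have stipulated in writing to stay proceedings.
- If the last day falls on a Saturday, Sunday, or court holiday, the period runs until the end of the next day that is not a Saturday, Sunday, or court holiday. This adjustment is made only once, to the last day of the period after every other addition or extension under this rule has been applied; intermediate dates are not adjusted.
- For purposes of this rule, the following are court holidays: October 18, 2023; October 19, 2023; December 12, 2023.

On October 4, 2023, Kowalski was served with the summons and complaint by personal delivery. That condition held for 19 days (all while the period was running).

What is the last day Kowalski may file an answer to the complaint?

50 days after October 4, 2023 is November 23, 2023.
Service was not by mail, so no mail extension applies.
Tolling adds 19 days: November 23, 2023 + 19 days = December 12, 2023.
December 12, 2023 is a listed holiday. The next qualifying day is December 13, 2023.

December 13, 2023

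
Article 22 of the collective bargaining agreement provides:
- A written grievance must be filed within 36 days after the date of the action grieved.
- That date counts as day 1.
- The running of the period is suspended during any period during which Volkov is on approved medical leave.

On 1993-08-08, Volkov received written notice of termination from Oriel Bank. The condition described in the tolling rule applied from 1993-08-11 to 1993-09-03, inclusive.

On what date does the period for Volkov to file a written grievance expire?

Counting 1993-08-08 as day 1, day 36 is September 12, 1993.
From August 11, 1993 through September 3, 1993 inclusive is 24 days; tolling adds 24 days: September 12, 1993 + 24 days = October 6, 1993.

October 6, 1993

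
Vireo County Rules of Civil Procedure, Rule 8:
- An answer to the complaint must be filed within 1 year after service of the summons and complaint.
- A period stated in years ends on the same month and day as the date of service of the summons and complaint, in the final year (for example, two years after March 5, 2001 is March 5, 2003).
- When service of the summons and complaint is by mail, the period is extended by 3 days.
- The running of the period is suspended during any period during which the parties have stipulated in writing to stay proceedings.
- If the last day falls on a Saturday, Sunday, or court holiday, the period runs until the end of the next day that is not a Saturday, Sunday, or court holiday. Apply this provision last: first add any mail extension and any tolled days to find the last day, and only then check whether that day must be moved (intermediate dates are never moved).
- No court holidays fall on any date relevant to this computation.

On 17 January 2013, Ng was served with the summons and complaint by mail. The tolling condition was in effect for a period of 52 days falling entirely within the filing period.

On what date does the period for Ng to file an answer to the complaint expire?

March 13, 2014

1 year after 17 January 2013 is January 17, 2014.
Service was by mail, adding 3 days: January 17, 2014 + 3 days = January 20, 2014.
Tolling adds 52 days: January 20, 2014 + 52 days = March 13, 2014.
March 13, 2014 is a Thursday and not a court holiday, so no extension applies.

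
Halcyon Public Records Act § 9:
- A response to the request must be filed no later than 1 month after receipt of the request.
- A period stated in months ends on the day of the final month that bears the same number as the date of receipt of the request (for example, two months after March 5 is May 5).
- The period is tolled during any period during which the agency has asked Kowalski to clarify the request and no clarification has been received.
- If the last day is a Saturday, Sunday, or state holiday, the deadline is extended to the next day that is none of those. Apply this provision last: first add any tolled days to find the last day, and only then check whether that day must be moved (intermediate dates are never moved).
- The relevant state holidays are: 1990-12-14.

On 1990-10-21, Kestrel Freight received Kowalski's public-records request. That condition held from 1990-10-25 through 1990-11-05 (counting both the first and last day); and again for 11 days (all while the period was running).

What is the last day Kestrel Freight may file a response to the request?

1 month after 1990-10-21 is November 21, 1990.
From October 25, 1990 through November 5, 1990 inclusive is 12 days; tolling adds 12 days: November 21, 1990 + 12 days = December 3, 1990.
Tolling adds 11 days: December 3, 1990 + 11 days = December 14, 1990.
December 14, 1990 is a listed holiday; December 15, 1990 is Saturday; December 16, 1990 is Sunday. The next qualifying day is December 17, 1990.

December 17, 1990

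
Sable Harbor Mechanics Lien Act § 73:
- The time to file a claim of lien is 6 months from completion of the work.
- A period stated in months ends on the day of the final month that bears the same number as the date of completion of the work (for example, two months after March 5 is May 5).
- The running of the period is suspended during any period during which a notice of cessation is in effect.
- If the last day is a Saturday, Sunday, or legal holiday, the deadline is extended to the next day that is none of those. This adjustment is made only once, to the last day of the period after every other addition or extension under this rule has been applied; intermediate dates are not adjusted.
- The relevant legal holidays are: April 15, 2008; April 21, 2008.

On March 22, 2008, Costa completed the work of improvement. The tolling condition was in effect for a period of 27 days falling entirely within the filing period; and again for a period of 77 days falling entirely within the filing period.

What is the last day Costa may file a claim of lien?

6 months after March 22, 2008 is September 22, 2008.
Tolling adds 27 days: September 22, 2008 + 27 days = October 19, 2008.
Tolling adds 77 days: October 19, 2008 + 77 days = January 4, 2009.
January 4, 2009 is Sunday. The next qualifying day is January 5, 2009.

January 5, 2009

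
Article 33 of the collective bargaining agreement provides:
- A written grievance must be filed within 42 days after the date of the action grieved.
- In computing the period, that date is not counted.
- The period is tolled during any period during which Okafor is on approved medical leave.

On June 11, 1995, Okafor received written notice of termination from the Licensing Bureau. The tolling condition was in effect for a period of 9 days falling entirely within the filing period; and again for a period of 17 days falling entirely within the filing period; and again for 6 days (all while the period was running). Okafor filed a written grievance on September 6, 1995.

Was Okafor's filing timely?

No

42 days after June 11, 1995 is July 23, 1995.
Tolling adds 9 days: July 23, 1995 + 9 days = August 1, 1995.
Tolling adds 17 days: August 1, 1995 + 17 days = August 18, 1995.
Tolling adds 6 days: August 18, 1995 + 6 days = August 24, 1995.
The deadline is August 24, 1995; the filing on September 6, 1995 is after that date.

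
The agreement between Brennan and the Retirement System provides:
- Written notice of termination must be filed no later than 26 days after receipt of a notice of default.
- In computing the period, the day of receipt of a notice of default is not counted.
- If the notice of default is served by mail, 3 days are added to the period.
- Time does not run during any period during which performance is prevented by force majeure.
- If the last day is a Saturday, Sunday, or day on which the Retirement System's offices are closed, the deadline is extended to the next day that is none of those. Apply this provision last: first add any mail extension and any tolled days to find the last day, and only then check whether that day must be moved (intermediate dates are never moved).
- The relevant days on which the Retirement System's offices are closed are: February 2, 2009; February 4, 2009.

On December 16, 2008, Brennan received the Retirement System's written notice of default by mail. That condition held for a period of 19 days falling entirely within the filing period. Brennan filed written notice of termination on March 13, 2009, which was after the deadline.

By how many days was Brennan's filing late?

26 days after December 16, 2008 is January 11, 2009.
Service was by mail, adding 3 days: January 11, 2009 + 3 days = January 14, 2009.
Tolling adds 19 days: January 14, 2009 + 19 days = February 2, 2009.
February 2, 2009 is a listed holiday. The next qualifying day is February 3, 2009.
The deadline is February 3, 2009; from February 3, 2009 to March 13, 2009 is 38 days.

38 days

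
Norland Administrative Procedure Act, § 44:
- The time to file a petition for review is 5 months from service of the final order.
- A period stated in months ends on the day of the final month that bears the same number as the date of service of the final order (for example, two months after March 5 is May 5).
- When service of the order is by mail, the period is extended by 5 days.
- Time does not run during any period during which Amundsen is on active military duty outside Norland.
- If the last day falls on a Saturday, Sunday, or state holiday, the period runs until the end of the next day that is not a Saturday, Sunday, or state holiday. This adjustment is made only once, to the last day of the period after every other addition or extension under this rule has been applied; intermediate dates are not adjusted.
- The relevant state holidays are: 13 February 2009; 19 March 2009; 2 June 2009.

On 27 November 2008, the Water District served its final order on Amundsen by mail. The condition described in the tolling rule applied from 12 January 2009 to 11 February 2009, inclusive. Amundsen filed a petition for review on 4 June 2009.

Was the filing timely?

5 months after 27 November 2008 is April 27, 2009.
Service was by mail, adding 5 days: April 27, 2009 + 5 days = May 2, 2009.
From January 12, 2009 through February 11, 2009 inclusive is 31 days; tolling adds 31 days: May 2, 2009 + 31 days = June 2, 2009.
June 2, 2009 is a listed holiday. The next qualifying day is June 3, 2009.
The deadline is June 3, 2009; the filing on June 4, 2009 is after that date.

No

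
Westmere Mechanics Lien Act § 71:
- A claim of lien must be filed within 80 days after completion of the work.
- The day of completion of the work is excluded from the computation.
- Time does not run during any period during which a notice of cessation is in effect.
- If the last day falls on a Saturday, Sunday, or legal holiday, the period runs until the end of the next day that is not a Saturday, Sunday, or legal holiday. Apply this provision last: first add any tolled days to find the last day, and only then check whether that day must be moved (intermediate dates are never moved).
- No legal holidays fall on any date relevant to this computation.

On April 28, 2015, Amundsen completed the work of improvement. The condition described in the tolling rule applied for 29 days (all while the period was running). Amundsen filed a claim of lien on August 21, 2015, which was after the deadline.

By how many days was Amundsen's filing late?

80 days after April 28, 2015 is July 17, 2015.
Tolling adds 29 days: July 17, 2015 + 29 days = August 15, 2015.
August 15, 2015 is Saturday; August 16, 2015 is Sunday. The next qualifying day is August 17, 2015.
The deadline is August 17, 2015; from August 17, 2015 to August 21, 2015 is 4 days.

4 days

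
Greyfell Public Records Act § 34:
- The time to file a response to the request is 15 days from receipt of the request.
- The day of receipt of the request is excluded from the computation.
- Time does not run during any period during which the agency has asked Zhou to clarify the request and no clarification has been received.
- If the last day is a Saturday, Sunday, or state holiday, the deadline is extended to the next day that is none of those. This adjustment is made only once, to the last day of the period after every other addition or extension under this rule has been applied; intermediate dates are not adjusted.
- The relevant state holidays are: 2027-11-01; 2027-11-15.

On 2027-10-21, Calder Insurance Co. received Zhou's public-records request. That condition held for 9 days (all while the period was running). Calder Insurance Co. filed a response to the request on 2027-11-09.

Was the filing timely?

Yes

15 days after 2027-10-21 is November 5, 2027.
Tolling adds 9 days: November 5, 2027 + 9 days = November 14, 2027.
November 14, 2027 is Sunday; November 15, 2027 is a listed holiday. The next qualifying day is November 16, 2027.
The deadline is November 16, 2027; the filing on November 9, 2027 is on or before that date.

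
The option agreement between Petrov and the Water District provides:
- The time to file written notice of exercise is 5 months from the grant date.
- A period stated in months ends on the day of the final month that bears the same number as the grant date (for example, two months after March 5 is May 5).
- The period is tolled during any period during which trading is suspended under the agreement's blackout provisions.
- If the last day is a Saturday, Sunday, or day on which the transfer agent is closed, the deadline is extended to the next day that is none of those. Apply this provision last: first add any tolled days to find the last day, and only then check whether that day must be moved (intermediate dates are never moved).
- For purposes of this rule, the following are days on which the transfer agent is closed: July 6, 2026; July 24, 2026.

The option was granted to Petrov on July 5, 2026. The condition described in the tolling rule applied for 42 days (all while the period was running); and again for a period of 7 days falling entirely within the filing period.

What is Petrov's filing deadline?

January 25, 2027

5 months after July 5, 2026 is December 5, 2026.
Tolling adds 42 days: December 5, 2026 + 42 days = January 16, 2027.
Tolling adds 7 days: January 16, 2027 + 7 days = January 23, 2027.
January 23, 2027 is Saturday; January 24, 2027 is Sunday. The next qualifying day is January 25, 2027.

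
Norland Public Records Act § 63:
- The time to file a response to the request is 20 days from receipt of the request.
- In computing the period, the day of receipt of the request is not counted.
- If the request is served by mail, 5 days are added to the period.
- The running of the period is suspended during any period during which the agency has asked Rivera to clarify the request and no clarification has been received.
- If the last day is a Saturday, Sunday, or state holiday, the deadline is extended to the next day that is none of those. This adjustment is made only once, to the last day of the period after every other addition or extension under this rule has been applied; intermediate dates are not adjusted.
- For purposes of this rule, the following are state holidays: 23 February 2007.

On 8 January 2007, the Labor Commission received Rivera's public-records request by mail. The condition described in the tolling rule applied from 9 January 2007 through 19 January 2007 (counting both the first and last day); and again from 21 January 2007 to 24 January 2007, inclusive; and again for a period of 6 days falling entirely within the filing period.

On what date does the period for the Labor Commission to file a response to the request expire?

20 days after 8 January 2007 is January 28, 2007.
Service was by mail, adding 5 days: January 28, 2007 + 5 days = February 2, 2007.
From January 9, 2007 through January 19, 2007 inclusive is 11 days; tolling adds 11 days: February 2, 2007 + 11 days = February 13, 2007.
From January 21, 2007 through January 24, 2007 inclusive is 4 days; tolling adds 4 days: February 13, 2007 + 4 days = February 17, 2007.
Tolling adds 6 days: February 17, 2007 + 6 days = February 23, 2007.
February 23, 2007 is a listed holiday; February 24, 2007 is Saturday; February 25, 2007 is Sunday. The next qualifying day is February 26, 2007.

February 26, 2007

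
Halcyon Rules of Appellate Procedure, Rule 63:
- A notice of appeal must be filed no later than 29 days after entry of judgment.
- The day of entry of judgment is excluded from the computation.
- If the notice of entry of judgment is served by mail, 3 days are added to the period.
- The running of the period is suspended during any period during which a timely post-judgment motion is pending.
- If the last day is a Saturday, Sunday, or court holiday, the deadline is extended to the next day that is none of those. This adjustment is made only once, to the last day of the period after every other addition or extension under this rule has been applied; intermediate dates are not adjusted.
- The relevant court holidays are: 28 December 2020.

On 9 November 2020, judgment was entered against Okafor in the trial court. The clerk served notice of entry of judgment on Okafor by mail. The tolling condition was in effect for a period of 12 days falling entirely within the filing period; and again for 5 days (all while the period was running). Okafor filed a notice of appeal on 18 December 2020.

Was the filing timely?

29 days after 9 November 2020 is December 8, 2020.
Service was by mail, adding 3 days: December 8, 2020 + 3 days = December 11, 2020.
Tolling adds 12 days: December 11, 2020 + 12 days = December 23, 2020.
Tolling adds 5 days: December 23, 2020 + 5 days = December 28, 2020.
December 28, 2020 is a listed holiday. The next qualifying day is December 29, 2020.
The deadline is December 29, 2020; the filing on December 18, 2020 is on or before that date.

Yes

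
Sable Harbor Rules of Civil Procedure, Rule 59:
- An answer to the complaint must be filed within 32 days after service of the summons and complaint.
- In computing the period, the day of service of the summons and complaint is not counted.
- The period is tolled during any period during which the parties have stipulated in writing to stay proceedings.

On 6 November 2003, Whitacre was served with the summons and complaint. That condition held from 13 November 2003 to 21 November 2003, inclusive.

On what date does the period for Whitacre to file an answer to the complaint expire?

December 17, 2003

32 days after 6 November 2003 is December 8, 2003.
From November 13, 2003 through November 21, 2003 inclusive is 9 days; tolling adds 9 days: December 8, 2003 + 9 days = December 17, 2003.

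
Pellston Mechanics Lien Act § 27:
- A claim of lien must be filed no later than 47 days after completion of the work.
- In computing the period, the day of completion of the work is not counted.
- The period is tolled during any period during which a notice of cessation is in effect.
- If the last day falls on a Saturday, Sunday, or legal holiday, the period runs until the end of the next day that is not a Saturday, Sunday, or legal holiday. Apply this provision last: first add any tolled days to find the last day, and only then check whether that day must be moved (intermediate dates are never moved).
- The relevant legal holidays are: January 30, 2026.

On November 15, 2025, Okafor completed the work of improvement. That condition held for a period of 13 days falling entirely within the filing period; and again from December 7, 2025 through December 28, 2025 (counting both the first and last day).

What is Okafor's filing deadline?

47 days after November 15, 2025 is January 1, 2026.
Tolling adds 13 days: January 1, 2026 + 13 days = January 14, 2026.
From December 7, 2025 through December 28, 2025 inclusive is 22 days; tolling adds 22 days: January 14, 2026 + 22 days = February 5, 2026.
February 5, 2026 is a Thursday and not a legal holiday, so no extension applies.

February 5, 2026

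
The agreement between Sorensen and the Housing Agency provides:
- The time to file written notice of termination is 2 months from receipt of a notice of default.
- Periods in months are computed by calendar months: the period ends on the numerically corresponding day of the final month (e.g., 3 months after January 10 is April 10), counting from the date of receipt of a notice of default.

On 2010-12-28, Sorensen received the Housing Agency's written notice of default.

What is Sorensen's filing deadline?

2 months after 2010-12-28 is February 28, 2011.

February 28, 2011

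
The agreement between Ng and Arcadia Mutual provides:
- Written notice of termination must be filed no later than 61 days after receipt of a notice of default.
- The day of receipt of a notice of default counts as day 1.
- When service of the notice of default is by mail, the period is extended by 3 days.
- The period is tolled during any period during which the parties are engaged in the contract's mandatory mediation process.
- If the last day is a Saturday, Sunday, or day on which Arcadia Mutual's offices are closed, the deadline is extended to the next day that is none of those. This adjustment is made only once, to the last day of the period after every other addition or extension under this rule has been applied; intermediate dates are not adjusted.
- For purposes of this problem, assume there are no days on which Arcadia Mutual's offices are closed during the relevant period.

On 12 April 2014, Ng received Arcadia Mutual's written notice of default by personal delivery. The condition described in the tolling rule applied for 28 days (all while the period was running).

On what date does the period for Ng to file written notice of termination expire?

Counting 12 April 2014 as day 1, day 61 is June 11, 2014.
Service was not by mail, so no mail extension applies.
Tolling adds 28 days: June 11, 2014 + 28 days = July 9, 2014.
July 9, 2014 is a Wednesday and not a day on which Arcadia Mutual's offices are closed, so no extension applies.

July 9, 2014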